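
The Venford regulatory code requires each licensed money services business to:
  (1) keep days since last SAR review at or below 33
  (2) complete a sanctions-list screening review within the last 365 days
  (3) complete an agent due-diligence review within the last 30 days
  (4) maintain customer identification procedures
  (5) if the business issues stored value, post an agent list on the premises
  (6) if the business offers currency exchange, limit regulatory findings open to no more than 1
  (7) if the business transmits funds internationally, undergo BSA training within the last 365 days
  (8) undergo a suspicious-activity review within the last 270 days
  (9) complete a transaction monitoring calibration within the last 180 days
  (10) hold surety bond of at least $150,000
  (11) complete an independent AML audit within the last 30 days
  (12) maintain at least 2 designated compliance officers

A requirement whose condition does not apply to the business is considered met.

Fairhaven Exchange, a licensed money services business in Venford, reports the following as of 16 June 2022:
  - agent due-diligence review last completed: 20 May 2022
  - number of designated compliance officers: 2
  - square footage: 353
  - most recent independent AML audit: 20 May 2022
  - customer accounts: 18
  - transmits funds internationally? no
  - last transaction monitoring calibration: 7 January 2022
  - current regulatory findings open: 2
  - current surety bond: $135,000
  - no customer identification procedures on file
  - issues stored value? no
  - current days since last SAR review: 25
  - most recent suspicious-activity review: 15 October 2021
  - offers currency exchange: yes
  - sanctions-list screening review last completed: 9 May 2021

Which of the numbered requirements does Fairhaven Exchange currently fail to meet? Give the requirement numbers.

1. days since last SAR review 25 ≤ 33 → met
2. sanctions-list screening review 403 days ago vs limit 365 → not met
3. agent due-diligence review 27 days ago vs limit 30 → met
4. customer identification procedures absent → not met
5. condition 'issues stored value' does not hold → requirement n/a → met
6. condition 'offers currency exchange' holds; regulatory findings open 2 > 1 → not met
7. condition 'transmits funds internationally' does not hold → requirement n/a → met
8. suspicious-activity review 244 days ago vs limit 270 → met
9. transaction monitoring calibration 160 days ago vs limit 180 → met
10. surety bond $135,000 < $150,000 → not met
11. independent AML audit 27 days ago vs limit 30 → met
12. designated compliance officers 2 ≥ 2 → met
Not met: 2, 4, 6, 10

2, 4, 6, 10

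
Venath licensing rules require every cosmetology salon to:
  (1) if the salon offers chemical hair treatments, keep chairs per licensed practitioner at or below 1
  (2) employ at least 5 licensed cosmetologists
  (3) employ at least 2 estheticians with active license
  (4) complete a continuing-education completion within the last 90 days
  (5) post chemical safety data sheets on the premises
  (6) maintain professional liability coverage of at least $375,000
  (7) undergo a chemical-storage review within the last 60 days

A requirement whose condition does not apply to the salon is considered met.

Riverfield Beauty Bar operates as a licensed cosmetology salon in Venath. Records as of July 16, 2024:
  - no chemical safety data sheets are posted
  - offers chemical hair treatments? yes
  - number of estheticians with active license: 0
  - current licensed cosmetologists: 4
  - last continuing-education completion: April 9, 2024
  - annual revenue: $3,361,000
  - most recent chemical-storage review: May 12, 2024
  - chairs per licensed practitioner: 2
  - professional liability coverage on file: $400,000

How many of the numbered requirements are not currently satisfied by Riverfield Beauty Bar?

6

1. condition 'offers chemical hair treatments' holds; chairs per licensed practitioner 2 > 1 → not met
2. licensed cosmetologists 4 < 5 → not met
3. estheticians with active license 0 < 2 → not met
4. continuing-education completion 98 days ago vs limit 90 → not met
5. chemical safety data sheets absent → not met
6. professional liability coverage $400,000 ≥ $375,000 → met
7. chemical-storage review 65 days ago vs limit 60 → not met
Not met: 6 of 7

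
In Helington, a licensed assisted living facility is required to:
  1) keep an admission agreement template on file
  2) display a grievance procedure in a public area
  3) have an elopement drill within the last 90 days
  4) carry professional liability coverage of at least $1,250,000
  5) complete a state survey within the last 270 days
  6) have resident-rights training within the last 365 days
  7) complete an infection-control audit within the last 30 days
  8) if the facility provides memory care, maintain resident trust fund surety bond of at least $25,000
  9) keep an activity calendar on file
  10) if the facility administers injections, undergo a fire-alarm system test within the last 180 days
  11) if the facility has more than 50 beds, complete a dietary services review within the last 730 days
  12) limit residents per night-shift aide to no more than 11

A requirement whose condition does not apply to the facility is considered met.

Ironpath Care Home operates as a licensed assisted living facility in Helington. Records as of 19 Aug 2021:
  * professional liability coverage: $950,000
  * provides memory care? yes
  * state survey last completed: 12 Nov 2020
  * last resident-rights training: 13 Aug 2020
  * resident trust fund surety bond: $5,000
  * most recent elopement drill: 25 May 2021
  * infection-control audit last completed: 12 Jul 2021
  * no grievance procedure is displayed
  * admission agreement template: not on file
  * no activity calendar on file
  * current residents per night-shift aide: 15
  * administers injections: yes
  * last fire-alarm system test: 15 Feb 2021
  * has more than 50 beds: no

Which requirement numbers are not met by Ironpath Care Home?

1. admission agreement template absent → not met
2. grievance procedure absent → not met
3. elopement drill 86 days ago vs limit 90 → met
4. professional liability coverage $950,000 < $1,250,000 → not met
5. state survey 280 days ago vs limit 270 → not met
6. resident-rights training 371 days ago vs limit 365 → not met
7. infection-control audit 38 days ago vs limit 30 → not met
8. condition 'provides memory care' holds; resident trust fund surety bond $5,000 < $25,000 → not met
9. activity calendar absent → not met
10. condition 'administers injections' holds; fire-alarm system test 185 days ago vs limit 180 → not met
11. condition 'has more than 50 beds' does not hold → requirement n/a → met
12. residents per night-shift aide 15 > 11 → not met
Not met: 1, 2, 4, 5, 6, 7, 8, 9, 10, 12

1, 2, 4, 5, 6, 7, 8, 9, 10, 12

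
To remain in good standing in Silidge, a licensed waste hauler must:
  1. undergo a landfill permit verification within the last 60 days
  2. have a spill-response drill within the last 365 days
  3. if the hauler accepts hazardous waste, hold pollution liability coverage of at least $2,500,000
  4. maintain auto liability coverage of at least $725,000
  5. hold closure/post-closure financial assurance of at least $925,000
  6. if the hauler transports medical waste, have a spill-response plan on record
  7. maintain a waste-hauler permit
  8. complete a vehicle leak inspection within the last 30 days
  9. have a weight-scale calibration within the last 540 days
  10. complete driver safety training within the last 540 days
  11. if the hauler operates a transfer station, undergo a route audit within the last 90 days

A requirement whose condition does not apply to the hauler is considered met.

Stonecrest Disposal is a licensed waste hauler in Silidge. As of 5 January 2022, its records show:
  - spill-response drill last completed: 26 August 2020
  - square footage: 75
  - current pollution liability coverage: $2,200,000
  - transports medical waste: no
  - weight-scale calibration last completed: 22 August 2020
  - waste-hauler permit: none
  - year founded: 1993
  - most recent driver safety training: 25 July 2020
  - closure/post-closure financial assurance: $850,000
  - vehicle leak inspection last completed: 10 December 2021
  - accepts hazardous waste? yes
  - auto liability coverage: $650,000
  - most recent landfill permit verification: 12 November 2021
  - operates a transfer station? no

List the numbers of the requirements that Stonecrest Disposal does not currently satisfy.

1. landfill permit verification 54 days ago vs limit 60 → met
2. spill-response drill 497 days ago vs limit 365 → not met
3. condition 'accepts hazardous waste' holds; pollution liability coverage $2,200,000 < $2,500,000 → not met
4. auto liability coverage $650,000 < $725,000 → not met
5. closure/post-closure financial assurance $850,000 < $925,000 → not met
6. condition 'transports medical waste' does not hold → requirement n/a → met
7. waste-hauler permit absent → not met
8. vehicle leak inspection 26 days ago vs limit 30 → met
9. weight-scale calibration 501 days ago vs limit 540 → met
10. driver safety training 529 days ago vs limit 540 → met
11. condition 'operates a transfer station' does not hold → requirement n/a → met
Not met: 2, 3, 4, 5, 7

2, 3, 4, 5, 7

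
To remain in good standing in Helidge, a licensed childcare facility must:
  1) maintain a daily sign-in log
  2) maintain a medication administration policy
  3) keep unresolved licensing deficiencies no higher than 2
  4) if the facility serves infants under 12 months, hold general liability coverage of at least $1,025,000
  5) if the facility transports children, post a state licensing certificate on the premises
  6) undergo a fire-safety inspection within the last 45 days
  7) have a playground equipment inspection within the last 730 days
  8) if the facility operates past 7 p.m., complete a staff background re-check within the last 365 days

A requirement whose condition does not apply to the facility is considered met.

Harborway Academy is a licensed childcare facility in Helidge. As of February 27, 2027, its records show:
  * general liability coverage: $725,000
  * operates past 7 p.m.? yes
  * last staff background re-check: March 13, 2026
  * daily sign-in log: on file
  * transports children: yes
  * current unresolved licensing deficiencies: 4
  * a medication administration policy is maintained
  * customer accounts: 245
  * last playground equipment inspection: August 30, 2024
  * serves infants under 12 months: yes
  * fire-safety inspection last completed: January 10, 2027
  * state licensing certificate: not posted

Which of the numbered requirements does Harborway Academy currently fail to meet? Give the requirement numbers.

3, 4, 5, 6, 7

1. daily sign-in log present → met
2. medication administration policy present → met
3. unresolved licensing deficiencies 4 > 2 → not met
4. condition 'serves infants under 12 months' holds; general liability coverage $725,000 < $1,025,000 → not met
5. condition 'transports children' holds; state licensing certificate absent → not met
6. fire-safety inspection 48 days ago vs limit 45 → not met
7. playground equipment inspection 911 days ago vs limit 730 → not met
8. condition 'operates past 7 p.m.' holds; staff background re-check 351 days ago vs limit 365 → met
Not met: 3, 4, 5, 6, 7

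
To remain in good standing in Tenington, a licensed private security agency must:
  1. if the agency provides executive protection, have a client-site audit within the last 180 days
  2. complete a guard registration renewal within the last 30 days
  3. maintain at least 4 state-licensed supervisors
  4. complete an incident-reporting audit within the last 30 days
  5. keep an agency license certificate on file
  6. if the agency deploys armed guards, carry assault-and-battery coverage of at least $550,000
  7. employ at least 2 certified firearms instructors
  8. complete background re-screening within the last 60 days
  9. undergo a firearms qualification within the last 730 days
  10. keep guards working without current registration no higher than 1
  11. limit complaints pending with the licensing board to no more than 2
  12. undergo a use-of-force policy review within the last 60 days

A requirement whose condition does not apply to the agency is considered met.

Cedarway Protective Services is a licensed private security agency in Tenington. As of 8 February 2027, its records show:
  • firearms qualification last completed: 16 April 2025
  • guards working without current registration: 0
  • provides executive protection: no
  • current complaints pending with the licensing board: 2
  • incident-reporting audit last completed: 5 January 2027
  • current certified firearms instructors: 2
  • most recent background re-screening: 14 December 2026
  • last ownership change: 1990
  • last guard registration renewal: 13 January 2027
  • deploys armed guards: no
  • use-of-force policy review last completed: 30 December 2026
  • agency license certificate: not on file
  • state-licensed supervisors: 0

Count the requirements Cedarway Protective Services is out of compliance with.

1. condition 'provides executive protection' does not hold → requirement n/a → met
2. guard registration renewal 26 days ago vs limit 30 → met
3. state-licensed supervisors 0 < 4 → not met
4. incident-reporting audit 34 days ago vs limit 30 → not met
5. agency license certificate absent → not met
6. condition 'deploys armed guards' does not hold → requirement n/a → met
7. certified firearms instructors 2 ≥ 2 → met
8. background re-screening 56 days ago vs limit 60 → met
9. firearms qualification 663 days ago vs limit 730 → met
10. guards working without current registration 0 ≤ 1 → met
11. complaints pending with the licensing board 2 ≤ 2 → met
12. use-of-force policy review 40 days ago vs limit 60 → met
Not met: 3 of 12

3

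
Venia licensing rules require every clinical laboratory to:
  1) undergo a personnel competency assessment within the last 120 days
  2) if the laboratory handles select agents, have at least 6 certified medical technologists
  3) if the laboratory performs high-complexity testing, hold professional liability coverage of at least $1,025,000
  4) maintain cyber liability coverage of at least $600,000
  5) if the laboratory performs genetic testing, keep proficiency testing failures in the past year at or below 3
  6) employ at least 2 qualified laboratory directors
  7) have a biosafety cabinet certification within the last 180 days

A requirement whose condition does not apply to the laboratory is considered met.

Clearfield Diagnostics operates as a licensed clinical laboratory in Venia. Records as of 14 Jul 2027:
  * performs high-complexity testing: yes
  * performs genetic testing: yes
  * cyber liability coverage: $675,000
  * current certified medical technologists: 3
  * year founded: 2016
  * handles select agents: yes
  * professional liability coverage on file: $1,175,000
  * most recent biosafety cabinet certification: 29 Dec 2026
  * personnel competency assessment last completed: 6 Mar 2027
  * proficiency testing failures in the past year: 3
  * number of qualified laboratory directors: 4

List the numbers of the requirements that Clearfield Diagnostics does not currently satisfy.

1, 2, 7

1. personnel competency assessment 130 days ago vs limit 120 → not met
2. condition 'handles select agents' holds; certified medical technologists 3 < 6 → not met
3. condition 'performs high-complexity testing' holds; professional liability coverage $1,175,000 ≥ $1,025,000 → met
4. cyber liability coverage $675,000 ≥ $600,000 → met
5. condition 'performs genetic testing' holds; proficiency testing failures in the past year 3 ≤ 3 → met
6. qualified laboratory directors 4 ≥ 2 → met
7. biosafety cabinet certification 197 days ago vs limit 180 → not met
Not met: 1, 2, 7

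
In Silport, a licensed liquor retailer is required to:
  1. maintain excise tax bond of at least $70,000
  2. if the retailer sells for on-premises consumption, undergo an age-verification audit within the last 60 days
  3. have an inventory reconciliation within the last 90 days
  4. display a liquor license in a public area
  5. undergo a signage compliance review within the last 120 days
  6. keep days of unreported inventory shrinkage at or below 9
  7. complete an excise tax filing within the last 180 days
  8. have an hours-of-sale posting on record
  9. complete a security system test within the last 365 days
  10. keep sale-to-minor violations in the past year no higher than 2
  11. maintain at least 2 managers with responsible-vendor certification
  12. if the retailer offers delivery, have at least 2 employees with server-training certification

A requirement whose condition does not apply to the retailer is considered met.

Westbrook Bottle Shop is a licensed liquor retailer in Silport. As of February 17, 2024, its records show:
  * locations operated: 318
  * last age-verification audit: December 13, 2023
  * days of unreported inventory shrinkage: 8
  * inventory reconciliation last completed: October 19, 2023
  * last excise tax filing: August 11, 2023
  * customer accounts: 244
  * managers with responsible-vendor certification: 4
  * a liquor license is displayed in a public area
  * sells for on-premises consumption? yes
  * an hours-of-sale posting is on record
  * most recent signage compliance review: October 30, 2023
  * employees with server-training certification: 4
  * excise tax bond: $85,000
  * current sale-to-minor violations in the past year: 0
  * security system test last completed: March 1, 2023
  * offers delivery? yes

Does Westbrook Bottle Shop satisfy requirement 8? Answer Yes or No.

8. hours-of-sale posting present → met

Yes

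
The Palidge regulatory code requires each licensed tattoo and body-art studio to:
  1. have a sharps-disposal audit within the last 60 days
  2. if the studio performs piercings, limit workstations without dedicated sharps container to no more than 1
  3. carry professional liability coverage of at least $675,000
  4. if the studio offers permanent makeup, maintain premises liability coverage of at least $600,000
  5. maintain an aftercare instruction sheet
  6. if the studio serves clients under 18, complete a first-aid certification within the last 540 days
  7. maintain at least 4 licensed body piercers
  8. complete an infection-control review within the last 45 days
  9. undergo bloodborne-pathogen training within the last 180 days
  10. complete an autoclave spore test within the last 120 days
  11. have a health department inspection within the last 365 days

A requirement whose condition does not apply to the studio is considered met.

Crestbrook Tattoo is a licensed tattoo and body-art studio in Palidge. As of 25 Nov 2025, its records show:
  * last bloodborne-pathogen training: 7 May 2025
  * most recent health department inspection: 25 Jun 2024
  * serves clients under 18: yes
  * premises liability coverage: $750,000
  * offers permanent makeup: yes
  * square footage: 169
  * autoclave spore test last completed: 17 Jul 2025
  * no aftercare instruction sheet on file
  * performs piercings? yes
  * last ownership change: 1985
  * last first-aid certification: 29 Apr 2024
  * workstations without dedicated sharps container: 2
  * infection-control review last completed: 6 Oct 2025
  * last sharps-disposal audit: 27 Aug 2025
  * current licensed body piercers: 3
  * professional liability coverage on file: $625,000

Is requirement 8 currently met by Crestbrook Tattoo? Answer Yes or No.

No

8. infection-control review 50 days ago vs limit 45 → not met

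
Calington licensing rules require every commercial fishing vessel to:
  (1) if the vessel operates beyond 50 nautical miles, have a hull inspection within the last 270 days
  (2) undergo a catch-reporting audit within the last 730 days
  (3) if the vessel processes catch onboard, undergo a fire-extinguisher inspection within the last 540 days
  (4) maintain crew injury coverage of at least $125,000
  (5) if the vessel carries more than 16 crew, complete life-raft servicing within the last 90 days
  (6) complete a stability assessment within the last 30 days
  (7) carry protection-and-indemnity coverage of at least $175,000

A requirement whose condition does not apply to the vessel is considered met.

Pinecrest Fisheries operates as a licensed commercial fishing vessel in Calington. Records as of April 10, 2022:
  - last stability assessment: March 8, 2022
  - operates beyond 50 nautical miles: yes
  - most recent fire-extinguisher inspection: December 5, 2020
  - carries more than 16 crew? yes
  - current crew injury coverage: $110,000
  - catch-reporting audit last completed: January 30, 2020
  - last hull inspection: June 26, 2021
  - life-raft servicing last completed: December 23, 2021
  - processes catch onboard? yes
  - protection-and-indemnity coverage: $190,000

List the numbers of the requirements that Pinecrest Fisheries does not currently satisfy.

1, 2, 4, 5, 6

1. condition 'operates beyond 50 nautical miles' holds; hull inspection 288 days ago vs limit 270 → not met
2. catch-reporting audit 801 days ago vs limit 730 → not met
3. condition 'processes catch onboard' holds; fire-extinguisher inspection 491 days ago vs limit 540 → met
4. crew injury coverage $110,000 < $125,000 → not met
5. condition 'carries more than 16 crew' holds; life-raft servicing 108 days ago vs limit 90 → not met
6. stability assessment 33 days ago vs limit 30 → not met
7. protection-and-indemnity coverage $190,000 ≥ $175,000 → met
Not met: 1, 2, 4, 5, 6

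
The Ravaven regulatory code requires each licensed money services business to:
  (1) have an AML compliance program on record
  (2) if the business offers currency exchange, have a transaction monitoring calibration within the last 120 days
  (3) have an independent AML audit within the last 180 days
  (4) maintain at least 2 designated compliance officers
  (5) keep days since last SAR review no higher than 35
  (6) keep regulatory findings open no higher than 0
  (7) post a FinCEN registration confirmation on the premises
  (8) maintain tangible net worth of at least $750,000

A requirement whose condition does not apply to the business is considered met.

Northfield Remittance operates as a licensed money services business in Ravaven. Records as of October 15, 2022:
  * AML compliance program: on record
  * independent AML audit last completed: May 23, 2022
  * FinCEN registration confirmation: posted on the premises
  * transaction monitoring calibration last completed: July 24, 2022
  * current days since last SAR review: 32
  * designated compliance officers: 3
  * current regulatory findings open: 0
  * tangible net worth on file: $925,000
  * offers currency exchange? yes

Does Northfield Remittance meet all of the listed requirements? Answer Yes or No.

Yes

1. AML compliance program present → met
2. condition 'offers currency exchange' holds; transaction monitoring calibration 83 days ago vs limit 120 → met
3. independent AML audit 145 days ago vs limit 180 → met
4. designated compliance officers 3 ≥ 2 → met
5. days since last SAR review 32 ≤ 35 → met
6. regulatory findings open 0 ≤ 0 → met
7. FinCEN registration confirmation present → met
8. tangible net worth $925,000 ≥ $750,000 → met
All met.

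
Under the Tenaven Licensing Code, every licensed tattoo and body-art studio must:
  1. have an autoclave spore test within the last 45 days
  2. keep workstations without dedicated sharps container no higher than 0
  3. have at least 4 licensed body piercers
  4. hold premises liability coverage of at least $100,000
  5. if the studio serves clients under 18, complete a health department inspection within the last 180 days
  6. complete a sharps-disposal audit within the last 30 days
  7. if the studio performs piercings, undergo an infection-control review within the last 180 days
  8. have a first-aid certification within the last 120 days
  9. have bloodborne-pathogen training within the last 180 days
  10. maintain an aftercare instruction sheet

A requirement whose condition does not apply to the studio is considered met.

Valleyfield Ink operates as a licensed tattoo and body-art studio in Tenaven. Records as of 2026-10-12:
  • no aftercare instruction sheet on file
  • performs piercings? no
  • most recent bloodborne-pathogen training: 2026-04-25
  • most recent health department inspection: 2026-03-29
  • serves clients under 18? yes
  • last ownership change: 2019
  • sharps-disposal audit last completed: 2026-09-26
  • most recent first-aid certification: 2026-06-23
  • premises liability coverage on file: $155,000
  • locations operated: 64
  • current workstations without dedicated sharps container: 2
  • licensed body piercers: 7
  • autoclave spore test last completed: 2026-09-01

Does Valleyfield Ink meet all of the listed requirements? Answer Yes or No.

No

1. autoclave spore test 41 days ago vs limit 45 → met
2. workstations without dedicated sharps container 2 > 0 → not met
3. licensed body piercers 7 ≥ 4 → met
4. premises liability coverage $155,000 ≥ $100,000 → met
5. condition 'serves clients under 18' holds; health department inspection 197 days ago vs limit 180 → not met
6. sharps-disposal audit 16 days ago vs limit 30 → met
7. condition 'performs piercings' does not hold → requirement n/a → met
8. first-aid certification 111 days ago vs limit 120 → met
9. bloodborne-pathogen training 170 days ago vs limit 180 → met
10. aftercare instruction sheet absent → not met
Not met: 2, 5, 10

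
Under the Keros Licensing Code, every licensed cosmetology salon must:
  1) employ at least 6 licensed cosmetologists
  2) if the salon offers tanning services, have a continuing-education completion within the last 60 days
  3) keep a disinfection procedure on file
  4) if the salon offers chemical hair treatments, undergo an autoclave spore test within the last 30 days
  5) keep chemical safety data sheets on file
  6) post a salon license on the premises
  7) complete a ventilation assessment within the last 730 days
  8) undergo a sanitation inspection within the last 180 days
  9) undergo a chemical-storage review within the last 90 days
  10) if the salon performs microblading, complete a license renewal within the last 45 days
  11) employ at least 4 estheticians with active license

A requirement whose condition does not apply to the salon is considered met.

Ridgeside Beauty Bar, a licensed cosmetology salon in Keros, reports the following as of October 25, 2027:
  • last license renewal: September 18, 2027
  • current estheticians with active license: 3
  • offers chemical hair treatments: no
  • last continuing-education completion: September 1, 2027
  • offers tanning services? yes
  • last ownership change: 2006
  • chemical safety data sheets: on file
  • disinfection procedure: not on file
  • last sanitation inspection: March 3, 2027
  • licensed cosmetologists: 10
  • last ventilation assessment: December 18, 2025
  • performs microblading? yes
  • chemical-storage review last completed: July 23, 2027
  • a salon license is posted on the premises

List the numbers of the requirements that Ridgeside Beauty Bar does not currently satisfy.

1. licensed cosmetologists 10 ≥ 6 → met
2. condition 'offers tanning services' holds; continuing-education completion 54 days ago vs limit 60 → met
3. disinfection procedure absent → not met
4. condition 'offers chemical hair treatments' does not hold → requirement n/a → met
5. chemical safety data sheets present → met
6. salon license present → met
7. ventilation assessment 676 days ago vs limit 730 → met
8. sanitation inspection 236 days ago vs limit 180 → not met
9. chemical-storage review 94 days ago vs limit 90 → not met
10. condition 'performs microblading' holds; license renewal 37 days ago vs limit 45 → met
11. estheticians with active license 3 < 4 → not met
Not met: 3, 8, 9, 11

3, 8, 9, 11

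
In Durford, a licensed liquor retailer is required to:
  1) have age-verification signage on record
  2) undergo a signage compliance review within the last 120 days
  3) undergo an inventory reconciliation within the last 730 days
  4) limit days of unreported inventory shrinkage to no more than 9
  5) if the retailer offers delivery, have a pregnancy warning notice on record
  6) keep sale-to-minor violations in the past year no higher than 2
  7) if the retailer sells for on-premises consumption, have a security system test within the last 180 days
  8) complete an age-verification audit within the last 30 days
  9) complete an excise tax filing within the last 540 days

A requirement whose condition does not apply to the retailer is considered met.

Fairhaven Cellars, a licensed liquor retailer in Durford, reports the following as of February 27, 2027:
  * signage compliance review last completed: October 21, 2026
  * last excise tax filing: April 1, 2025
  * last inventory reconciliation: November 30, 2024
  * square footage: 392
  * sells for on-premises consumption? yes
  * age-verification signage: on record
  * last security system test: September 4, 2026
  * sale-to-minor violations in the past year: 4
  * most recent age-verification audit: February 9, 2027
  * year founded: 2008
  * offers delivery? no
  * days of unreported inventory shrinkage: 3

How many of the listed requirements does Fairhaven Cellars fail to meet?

4

1. age-verification signage present → met
2. signage compliance review 129 days ago vs limit 120 → not met
3. inventory reconciliation 819 days ago vs limit 730 → not met
4. days of unreported inventory shrinkage 3 ≤ 9 → met
5. condition 'offers delivery' does not hold → requirement n/a → met
6. sale-to-minor violations in the past year 4 > 2 → not met
7. condition 'sells for on-premises consumption' holds; security system test 176 days ago vs limit 180 → met
8. age-verification audit 18 days ago vs limit 30 → met
9. excise tax filing 697 days ago vs limit 540 → not met
Not met: 4 of 9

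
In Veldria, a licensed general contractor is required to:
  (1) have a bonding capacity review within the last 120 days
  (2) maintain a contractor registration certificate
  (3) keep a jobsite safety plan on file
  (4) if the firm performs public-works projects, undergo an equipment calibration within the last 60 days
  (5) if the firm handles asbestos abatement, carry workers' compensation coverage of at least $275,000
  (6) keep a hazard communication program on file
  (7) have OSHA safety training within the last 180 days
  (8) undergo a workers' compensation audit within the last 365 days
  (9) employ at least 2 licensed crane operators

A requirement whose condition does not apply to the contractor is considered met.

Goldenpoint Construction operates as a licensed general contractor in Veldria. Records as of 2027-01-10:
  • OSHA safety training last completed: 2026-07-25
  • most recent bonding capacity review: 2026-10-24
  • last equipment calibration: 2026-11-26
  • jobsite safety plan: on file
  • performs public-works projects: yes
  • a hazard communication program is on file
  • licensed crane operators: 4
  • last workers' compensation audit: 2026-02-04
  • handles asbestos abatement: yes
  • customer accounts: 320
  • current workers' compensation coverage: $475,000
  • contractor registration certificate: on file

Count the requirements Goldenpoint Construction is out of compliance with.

1. bonding capacity review 78 days ago vs limit 120 → met
2. contractor registration certificate present → met
3. jobsite safety plan present → met
4. condition 'performs public-works projects' holds; equipment calibration 45 days ago vs limit 60 → met
5. condition 'handles asbestos abatement' holds; workers' compensation coverage $475,000 ≥ $275,000 → met
6. hazard communication program present → met
7. OSHA safety training 169 days ago vs limit 180 → met
8. workers' compensation audit 340 days ago vs limit 365 → met
9. licensed crane operators 4 ≥ 2 → met
Not met: 0 of 9

0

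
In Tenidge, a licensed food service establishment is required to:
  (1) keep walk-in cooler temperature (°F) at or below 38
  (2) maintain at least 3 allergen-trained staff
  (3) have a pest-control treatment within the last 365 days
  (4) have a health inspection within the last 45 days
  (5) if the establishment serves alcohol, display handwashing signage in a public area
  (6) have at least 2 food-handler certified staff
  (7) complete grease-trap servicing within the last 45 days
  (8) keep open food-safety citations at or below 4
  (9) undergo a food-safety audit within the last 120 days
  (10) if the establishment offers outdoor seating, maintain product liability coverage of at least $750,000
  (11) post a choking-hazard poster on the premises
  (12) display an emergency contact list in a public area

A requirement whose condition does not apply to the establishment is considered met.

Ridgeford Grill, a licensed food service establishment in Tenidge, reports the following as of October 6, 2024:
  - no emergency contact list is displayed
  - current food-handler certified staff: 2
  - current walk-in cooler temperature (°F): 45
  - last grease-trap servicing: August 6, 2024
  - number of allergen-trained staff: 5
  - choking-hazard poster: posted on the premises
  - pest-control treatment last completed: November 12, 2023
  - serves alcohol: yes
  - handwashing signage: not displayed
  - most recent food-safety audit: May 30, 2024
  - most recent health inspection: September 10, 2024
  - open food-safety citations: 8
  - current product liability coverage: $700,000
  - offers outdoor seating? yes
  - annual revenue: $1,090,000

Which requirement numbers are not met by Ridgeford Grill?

1, 5, 7, 8, 9, 10, 12

1. walk-in cooler temperature (°F) 45 > 38 → not met
2. allergen-trained staff 5 ≥ 3 → met
3. pest-control treatment 329 days ago vs limit 365 → met
4. health inspection 26 days ago vs limit 45 → met
5. condition 'serves alcohol' holds; handwashing signage absent → not met
6. food-handler certified staff 2 ≥ 2 → met
7. grease-trap servicing 61 days ago vs limit 45 → not met
8. open food-safety citations 8 > 4 → not met
9. food-safety audit 129 days ago vs limit 120 → not met
10. condition 'offers outdoor seating' holds; product liability coverage $700,000 < $750,000 → not met
11. choking-hazard poster present → met
12. emergency contact list absent → not met
Not met: 1, 5, 7, 8, 9, 10, 12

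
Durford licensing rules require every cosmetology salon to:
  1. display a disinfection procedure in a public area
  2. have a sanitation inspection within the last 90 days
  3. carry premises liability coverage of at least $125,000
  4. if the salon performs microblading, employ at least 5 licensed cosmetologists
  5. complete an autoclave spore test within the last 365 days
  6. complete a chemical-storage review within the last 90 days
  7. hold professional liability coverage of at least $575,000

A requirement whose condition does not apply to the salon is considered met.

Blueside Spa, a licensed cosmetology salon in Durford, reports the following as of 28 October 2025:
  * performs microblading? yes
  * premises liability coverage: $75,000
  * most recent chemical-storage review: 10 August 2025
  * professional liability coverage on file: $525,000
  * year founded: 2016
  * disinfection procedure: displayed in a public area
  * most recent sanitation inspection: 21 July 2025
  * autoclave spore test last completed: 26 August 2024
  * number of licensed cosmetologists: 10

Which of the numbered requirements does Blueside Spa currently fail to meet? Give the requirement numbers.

2, 3, 5, 7

1. disinfection procedure present → met
2. sanitation inspection 99 days ago vs limit 90 → not met
3. premises liability coverage $75,000 < $125,000 → not met
4. condition 'performs microblading' holds; licensed cosmetologists 10 ≥ 5 → met
5. autoclave spore test 428 days ago vs limit 365 → not met
6. chemical-storage review 79 days ago vs limit 90 → met
7. professional liability coverage $525,000 < $575,000 → not met
Not met: 2, 3, 5, 7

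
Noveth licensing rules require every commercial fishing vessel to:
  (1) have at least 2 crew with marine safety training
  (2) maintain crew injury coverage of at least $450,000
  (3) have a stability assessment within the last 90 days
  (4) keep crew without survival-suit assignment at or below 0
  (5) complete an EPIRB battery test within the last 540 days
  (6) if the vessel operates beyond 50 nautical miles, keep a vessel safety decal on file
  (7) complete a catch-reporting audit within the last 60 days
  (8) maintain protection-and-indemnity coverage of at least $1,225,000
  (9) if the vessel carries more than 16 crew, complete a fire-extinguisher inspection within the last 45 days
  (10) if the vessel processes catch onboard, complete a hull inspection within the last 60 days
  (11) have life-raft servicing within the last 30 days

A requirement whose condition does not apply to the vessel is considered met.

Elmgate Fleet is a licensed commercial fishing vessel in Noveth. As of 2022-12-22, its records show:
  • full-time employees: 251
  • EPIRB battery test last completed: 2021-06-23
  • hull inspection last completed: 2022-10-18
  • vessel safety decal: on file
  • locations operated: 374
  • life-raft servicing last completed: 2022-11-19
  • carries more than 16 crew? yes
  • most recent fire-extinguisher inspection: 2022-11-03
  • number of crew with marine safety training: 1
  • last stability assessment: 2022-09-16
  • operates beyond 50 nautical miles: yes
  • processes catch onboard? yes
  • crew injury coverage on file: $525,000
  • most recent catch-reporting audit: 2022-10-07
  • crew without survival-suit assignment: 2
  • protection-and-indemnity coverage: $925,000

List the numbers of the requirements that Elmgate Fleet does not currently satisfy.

1. crew with marine safety training 1 < 2 → not met
2. crew injury coverage $525,000 ≥ $450,000 → met
3. stability assessment 97 days ago vs limit 90 → not met
4. crew without survival-suit assignment 2 > 0 → not met
5. EPIRB battery test 547 days ago vs limit 540 → not met
6. condition 'operates beyond 50 nautical miles' holds; vessel safety decal present → met
7. catch-reporting audit 76 days ago vs limit 60 → not met
8. protection-and-indemnity coverage $925,000 < $1,225,000 → not met
9. condition 'carries more than 16 crew' holds; fire-extinguisher inspection 49 days ago vs limit 45 → not met
10. condition 'processes catch onboard' holds; hull inspection 65 days ago vs limit 60 → not met
11. life-raft servicing 33 days ago vs limit 30 → not met
Not met: 1, 3, 4, 5, 7, 8, 9, 10, 11

1, 3, 4, 5, 7, 8, 9, 10, 11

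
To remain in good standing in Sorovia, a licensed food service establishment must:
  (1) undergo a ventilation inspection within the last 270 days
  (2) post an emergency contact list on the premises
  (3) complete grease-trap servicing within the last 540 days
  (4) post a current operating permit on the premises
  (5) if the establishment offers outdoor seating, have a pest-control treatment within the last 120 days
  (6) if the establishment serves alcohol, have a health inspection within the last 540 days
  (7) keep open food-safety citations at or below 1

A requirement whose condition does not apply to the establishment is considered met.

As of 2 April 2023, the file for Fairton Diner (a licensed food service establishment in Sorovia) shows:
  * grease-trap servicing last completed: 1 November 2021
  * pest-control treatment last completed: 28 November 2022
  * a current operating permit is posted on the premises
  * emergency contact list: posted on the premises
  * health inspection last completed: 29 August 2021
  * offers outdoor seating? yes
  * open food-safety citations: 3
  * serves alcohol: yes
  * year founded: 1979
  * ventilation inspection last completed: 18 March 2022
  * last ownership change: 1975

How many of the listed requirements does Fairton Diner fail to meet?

1. ventilation inspection 380 days ago vs limit 270 → not met
2. emergency contact list present → met
3. grease-trap servicing 517 days ago vs limit 540 → met
4. current operating permit present → met
5. condition 'offers outdoor seating' holds; pest-control treatment 125 days ago vs limit 120 → not met
6. condition 'serves alcohol' holds; health inspection 581 days ago vs limit 540 → not met
7. open food-safety citations 3 > 1 → not met
Not met: 4 of 7

4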